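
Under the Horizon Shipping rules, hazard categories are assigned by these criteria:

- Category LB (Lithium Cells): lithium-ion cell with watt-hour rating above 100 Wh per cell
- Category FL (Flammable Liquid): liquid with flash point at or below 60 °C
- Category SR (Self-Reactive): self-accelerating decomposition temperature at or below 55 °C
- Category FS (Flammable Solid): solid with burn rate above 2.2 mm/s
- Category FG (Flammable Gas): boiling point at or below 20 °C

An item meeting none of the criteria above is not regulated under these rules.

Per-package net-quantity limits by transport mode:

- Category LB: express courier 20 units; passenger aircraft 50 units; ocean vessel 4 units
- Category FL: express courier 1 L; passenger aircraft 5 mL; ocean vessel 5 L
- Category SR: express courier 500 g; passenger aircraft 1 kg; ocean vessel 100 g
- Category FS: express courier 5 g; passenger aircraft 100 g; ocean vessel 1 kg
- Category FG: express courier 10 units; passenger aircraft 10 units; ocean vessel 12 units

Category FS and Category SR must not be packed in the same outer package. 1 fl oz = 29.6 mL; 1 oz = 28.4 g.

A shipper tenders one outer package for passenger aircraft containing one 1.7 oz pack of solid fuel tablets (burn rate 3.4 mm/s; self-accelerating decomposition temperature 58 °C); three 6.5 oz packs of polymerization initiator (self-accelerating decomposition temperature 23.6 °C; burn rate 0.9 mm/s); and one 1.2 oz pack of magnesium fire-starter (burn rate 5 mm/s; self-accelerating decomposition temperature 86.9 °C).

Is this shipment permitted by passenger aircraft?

Solid fuel tablets: burn rate 3.4 mm/s > 2.2 mm/s → Category FS (Flammable Solid).
Self-accelerating decomposition temperature 23.6 °C meets the Category SR criterion (Self-Reactive), so the polymerization initiator is Category SR.
With burn rate 5 mm/s (> 2.2 mm/s), the magnesium fire-starter falls in Category FS.
Category FS net quantity: (one 1.7 oz pack = 48.28 g) + (one 1.2 oz pack = 34.08 g) = 82.36 g.
That is within the Category FS passenger aircraft limit of 100 g.
Category SR quantity: three 6.5 oz packs = 553.8 g.
553.8 g ≤ 1 kg (passenger aircraft limit, Category SR) — within limit.
Category FS and Category SR may not share an outer package.

No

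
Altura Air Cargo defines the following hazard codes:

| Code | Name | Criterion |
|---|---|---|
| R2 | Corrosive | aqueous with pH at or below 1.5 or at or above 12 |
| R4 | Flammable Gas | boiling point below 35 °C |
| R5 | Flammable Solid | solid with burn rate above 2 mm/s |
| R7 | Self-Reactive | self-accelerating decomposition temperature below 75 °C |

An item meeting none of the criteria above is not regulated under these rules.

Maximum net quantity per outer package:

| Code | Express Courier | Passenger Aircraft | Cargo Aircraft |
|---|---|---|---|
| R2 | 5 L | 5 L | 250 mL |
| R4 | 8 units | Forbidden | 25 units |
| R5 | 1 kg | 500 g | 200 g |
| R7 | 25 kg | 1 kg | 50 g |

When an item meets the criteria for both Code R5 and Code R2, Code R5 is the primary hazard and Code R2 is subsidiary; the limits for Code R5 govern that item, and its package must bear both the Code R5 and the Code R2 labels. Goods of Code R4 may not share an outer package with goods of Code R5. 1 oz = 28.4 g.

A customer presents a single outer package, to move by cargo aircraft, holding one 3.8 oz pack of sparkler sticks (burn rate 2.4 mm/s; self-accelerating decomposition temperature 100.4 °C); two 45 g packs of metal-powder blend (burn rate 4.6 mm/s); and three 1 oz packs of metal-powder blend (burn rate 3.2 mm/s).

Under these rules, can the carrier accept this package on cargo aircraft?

With burn rate 2.4 mm/s (> 2 mm/s), the sparkler sticks fall in Code R5.
With burn rate 4.6 mm/s (> 2 mm/s), the metal-powder blend falls in Code R5.
Metal-powder blend: burn rate 3.2 mm/s > 2 mm/s → Code R5 (Flammable Solid).
Code R5 net quantity: (one 3.8 oz pack = 107.92 g) + (two 45 g packs = 90 g) + (three 1 oz packs = 85.2 g) = 283.12 g.
That exceeds the Code R5 cargo aircraft limit of 200 g.

No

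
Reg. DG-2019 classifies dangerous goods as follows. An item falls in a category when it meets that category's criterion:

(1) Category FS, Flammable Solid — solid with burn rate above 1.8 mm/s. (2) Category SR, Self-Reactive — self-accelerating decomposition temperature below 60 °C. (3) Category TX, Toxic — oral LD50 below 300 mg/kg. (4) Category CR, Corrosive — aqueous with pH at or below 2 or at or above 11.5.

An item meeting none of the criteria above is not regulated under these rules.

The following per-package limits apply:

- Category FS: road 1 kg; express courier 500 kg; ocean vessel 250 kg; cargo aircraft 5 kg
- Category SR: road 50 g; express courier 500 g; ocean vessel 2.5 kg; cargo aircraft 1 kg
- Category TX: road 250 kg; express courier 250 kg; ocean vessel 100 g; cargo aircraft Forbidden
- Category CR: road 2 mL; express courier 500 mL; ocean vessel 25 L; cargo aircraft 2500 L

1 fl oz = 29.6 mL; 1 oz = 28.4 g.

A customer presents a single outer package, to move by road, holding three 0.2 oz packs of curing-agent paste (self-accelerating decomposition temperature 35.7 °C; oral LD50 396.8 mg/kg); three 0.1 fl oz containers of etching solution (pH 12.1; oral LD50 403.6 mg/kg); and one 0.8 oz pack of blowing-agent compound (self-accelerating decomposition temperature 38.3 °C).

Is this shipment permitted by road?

No

The curing-agent paste has self-accelerating decomposition temperature 35.7 °C, which is < 60 °C, so it is Category SR (Self-Reactive).
With pH 12.1 (≥ 11.5), the etching solution falls in Category CR.
Blowing-agent compound: self-accelerating decomposition temperature 38.3 °C < 60 °C → Category SR (Self-Reactive).
Total Category SR: (three 0.2 oz packs = 17.04 g) + (one 0.8 oz pack = 22.72 g) = 39.76 g.
39.76 g ≤ 50 g (road limit, Category SR) — within limit.
Category CR quantity: three 0.1 fl oz containers = 8.88 mL.
8.88 mL exceeds the road limit of 2 mL for Category CR.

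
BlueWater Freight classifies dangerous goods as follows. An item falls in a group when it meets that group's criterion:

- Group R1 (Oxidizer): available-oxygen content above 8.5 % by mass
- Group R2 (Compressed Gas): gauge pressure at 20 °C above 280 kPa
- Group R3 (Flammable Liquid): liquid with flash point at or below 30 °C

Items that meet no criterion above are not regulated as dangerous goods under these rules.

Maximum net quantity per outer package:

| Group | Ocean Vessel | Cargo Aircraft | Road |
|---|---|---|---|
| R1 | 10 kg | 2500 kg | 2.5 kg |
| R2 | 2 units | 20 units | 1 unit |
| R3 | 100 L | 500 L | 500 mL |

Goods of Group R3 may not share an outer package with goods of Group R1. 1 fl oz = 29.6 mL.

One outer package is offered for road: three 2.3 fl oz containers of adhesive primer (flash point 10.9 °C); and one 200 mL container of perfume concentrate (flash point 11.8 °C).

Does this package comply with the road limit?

Yes

The adhesive primer has flash point 10.9 °C, which is ≤ 30 °C, so it is Group R3 (Flammable Liquid).
The perfume concentrate has flash point 11.8 °C, which is ≤ 30 °C, so it is Group R3 (Flammable Liquid).
Group R3 net quantity: (three 2.3 fl oz containers = 204.24 mL) + 200 mL = 404.24 mL.
404.24 mL is within the road limit of 500 mL for Group R3.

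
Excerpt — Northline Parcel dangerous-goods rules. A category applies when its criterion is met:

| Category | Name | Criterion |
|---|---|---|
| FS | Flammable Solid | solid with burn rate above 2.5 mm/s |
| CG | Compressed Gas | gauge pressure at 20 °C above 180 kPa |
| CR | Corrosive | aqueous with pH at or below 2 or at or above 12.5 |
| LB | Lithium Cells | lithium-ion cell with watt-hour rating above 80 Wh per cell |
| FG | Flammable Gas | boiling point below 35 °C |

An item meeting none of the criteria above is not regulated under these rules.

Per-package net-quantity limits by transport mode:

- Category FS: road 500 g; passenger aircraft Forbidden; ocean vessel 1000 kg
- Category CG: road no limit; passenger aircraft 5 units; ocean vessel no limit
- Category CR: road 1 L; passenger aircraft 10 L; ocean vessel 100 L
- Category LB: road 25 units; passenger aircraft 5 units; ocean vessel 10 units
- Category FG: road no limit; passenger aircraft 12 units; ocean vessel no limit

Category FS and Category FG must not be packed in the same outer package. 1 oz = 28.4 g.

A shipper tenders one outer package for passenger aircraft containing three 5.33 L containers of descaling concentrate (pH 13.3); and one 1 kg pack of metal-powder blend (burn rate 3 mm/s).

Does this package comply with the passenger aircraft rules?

The descaling concentrate has pH 13.3, which is ≥ 12.5, so it is Category CR (Corrosive).
Burn rate 3 mm/s meets the Category FS criterion (Flammable Solid), so the metal-powder blend is Category FS.
Category CR quantity: three 5.33 L containers = 15.99 L.
15.99 L exceeds the passenger aircraft limit of 10 L for Category CR.
Category FS quantity: 1 kg.
By passenger aircraft, Category FS is Forbidden regardless of quantity.
The segregation rule (Category FS with Category FG) does not apply to Category CR with Category FS.

No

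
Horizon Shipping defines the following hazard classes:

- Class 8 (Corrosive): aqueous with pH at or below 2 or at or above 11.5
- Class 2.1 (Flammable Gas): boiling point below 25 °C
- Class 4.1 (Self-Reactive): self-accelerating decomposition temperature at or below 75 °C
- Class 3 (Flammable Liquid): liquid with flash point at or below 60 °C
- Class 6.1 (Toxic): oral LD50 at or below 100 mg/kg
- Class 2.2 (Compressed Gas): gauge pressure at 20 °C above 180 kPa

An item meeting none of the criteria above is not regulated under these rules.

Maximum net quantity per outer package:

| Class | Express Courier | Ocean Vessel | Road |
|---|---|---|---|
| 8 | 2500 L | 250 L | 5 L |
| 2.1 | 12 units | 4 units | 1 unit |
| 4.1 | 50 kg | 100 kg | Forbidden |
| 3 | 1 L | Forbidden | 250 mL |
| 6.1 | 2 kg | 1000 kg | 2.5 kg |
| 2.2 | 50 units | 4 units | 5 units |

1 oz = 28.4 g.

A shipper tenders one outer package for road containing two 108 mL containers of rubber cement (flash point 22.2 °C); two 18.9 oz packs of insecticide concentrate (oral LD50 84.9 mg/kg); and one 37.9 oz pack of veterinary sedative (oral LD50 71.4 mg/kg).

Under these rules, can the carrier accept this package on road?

Yes

The rubber cement has flash point 22.2 °C, which is ≤ 60 °C, so it is Class 3 (Flammable Liquid).
With oral LD50 84.9 mg/kg (≤ 100 mg/kg), the insecticide concentrate falls in Class 6.1.
Oral LD50 71.4 mg/kg meets the Class 6.1 criterion (Toxic), so the veterinary sedative is Class 6.1.
Total Class 6.1: (two 18.9 oz packs = 1073.52 g) + (one 37.9 oz pack = 1076.36 g) = 2149.88 g.
2149.88 g ≤ 2.5 kg (road limit, Class 6.1) — within limit.
Class 3 quantity: two 108 mL containers = 216 mL.
216 mL is within the road limit of 250 mL for Class 3.
Every hazard class is within its road limit and no segregation rule is violated.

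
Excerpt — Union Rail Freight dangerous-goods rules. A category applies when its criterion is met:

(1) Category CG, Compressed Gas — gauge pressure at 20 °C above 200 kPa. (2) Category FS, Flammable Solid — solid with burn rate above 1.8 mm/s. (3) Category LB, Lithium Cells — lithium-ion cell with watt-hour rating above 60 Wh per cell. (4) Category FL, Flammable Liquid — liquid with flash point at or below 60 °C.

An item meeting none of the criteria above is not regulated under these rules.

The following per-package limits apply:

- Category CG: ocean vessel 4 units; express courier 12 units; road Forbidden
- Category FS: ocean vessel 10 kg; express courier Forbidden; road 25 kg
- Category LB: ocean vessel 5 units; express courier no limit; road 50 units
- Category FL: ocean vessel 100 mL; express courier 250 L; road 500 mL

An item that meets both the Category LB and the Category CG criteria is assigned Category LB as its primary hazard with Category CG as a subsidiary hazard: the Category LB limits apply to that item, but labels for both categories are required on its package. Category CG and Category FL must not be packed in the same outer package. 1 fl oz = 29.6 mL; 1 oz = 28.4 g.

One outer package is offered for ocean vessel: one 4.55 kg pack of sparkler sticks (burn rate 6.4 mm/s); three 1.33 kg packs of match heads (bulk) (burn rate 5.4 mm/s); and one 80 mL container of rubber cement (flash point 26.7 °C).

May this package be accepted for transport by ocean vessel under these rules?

Burn rate 6.4 mm/s meets the Category FS criterion (Flammable Solid), so the sparkler sticks are Category FS.
Burn rate 5.4 mm/s meets the Category FS criterion (Flammable Solid), so the match heads (bulk) are Category FS.
The rubber cement has flash point 26.7 °C, which is ≤ 60 °C, so it is Category FL (Flammable Liquid).
Total Category FS: 4.55 kg + (three 1.33 kg packs = 3.99 kg) = 8.54 kg.
8.54 kg is within the ocean vessel limit of 10 kg for Category FS.
Category FL quantity: 80 mL.
That is within the Category FL ocean vessel limit of 100 mL.
The segregation rule (Category CG with Category FL) does not apply to Category FS with Category FL.
Every hazard category is within its ocean vessel limit and no segregation rule is violated.

Yes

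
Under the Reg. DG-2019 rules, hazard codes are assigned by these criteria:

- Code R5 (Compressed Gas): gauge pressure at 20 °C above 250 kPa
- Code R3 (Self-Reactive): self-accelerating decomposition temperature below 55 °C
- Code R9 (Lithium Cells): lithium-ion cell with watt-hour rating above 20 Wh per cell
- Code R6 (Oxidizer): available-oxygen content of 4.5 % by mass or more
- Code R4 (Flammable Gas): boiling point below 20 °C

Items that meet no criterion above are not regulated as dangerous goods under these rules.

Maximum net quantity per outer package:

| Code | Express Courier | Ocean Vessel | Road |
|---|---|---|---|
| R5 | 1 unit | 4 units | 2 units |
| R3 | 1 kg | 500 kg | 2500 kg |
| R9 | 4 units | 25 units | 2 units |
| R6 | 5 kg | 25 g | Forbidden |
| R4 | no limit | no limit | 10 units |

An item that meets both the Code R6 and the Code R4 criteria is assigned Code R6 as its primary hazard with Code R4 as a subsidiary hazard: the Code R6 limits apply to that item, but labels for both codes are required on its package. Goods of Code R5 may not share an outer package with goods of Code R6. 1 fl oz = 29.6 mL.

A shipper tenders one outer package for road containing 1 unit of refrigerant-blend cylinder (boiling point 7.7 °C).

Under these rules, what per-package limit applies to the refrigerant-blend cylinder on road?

10 units

Boiling point 7.7 °C meets the Code R4 criterion (Flammable Gas), so the refrigerant-blend cylinder is Code R4.
The road limit for Code R4 is 10 units.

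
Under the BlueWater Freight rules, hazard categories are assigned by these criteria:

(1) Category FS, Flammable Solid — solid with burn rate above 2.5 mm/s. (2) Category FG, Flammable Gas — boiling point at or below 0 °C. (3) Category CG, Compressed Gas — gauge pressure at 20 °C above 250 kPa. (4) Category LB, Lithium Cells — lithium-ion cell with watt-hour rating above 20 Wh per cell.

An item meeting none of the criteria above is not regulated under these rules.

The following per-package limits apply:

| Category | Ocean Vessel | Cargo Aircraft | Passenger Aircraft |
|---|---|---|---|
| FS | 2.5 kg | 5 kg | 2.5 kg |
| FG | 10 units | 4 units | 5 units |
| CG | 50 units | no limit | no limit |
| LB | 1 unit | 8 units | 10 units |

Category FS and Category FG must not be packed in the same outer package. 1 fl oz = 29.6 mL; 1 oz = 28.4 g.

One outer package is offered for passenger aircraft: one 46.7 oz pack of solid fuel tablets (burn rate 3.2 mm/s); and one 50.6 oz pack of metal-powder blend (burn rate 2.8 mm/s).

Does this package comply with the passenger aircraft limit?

With burn rate 3.2 mm/s (> 2.5 mm/s), the solid fuel tablets fall in Category FS.
With burn rate 2.8 mm/s (> 2.5 mm/s), the metal-powder blend falls in Category FS.
Total Category FS: (one 46.7 oz pack = 1326.28 g) + (one 50.6 oz pack = 1437.04 g) = 2763.32 g.
2763.32 g exceeds the passenger aircraft limit of 2.5 kg for Category FS.

No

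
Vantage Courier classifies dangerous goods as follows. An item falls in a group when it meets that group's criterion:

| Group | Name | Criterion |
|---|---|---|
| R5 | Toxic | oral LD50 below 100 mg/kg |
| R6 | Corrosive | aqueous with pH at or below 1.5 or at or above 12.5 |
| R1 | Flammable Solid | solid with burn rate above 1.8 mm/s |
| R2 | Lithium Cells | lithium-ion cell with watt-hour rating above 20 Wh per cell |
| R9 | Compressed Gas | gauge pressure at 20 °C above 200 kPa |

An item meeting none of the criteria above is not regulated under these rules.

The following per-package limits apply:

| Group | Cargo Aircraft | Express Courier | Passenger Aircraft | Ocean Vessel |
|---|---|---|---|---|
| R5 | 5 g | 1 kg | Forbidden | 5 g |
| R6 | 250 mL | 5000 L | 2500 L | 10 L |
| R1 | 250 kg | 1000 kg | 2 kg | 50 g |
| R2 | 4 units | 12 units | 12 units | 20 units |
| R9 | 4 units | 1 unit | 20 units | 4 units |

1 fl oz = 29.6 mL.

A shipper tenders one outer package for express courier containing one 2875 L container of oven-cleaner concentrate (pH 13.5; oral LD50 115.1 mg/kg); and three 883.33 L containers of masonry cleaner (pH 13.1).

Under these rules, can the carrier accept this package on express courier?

pH 13.5 meets the Group R6 criterion (Corrosive), so the oven-cleaner concentrate is Group R6.
Masonry cleaner: pH 13.1 ≥ 12.5 → Group R6 (Corrosive).
Group R6 net quantity: 2875 L + (three 883.33 L containers = 2649.99 L) = 5524.99 L.
That exceeds the Group R6 express courier limit of 5000 L.

No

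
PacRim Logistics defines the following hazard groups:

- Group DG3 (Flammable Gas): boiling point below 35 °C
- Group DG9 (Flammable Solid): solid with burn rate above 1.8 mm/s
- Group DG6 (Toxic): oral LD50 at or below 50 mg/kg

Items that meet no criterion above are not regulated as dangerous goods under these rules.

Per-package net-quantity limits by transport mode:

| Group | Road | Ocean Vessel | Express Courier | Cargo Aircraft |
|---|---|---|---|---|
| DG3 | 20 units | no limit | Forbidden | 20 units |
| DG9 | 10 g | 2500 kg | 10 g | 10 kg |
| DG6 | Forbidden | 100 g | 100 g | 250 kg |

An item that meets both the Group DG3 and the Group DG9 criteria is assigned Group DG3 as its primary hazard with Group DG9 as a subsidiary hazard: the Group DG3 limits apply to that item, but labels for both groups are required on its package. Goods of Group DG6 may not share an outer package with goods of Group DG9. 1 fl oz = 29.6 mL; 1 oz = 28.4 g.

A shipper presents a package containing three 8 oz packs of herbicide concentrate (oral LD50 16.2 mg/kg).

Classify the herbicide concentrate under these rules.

Group DG6

With oral LD50 16.2 mg/kg (≤ 50 mg/kg), the herbicide concentrate falls in Group DG6.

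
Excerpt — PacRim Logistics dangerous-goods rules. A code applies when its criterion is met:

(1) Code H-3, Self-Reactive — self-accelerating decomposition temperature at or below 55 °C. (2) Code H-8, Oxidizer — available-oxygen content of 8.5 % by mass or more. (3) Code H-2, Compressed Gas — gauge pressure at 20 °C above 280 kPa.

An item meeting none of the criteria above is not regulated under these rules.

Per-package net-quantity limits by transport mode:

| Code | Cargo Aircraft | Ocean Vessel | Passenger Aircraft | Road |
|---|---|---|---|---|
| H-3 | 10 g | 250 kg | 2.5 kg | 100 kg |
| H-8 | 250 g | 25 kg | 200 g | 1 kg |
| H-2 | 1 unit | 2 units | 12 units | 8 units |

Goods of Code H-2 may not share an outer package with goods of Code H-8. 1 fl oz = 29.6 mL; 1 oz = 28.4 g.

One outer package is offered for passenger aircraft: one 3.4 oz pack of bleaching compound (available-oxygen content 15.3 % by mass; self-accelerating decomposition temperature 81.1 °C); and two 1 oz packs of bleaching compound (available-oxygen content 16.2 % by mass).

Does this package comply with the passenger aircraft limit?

With available-oxygen content 15.3 % by mass (≥ 8.5 % by mass), the bleaching compound falls in Code H-8.
With available-oxygen content 16.2 % by mass (≥ 8.5 % by mass), the bleaching compound falls in Code H-8.
Code H-8 net quantity: (one 3.4 oz pack = 96.56 g) + (two 1 oz packs = 56.8 g) = 153.36 g.
153.36 g is within the passenger aircraft limit of 200 g for Code H-8.

Yes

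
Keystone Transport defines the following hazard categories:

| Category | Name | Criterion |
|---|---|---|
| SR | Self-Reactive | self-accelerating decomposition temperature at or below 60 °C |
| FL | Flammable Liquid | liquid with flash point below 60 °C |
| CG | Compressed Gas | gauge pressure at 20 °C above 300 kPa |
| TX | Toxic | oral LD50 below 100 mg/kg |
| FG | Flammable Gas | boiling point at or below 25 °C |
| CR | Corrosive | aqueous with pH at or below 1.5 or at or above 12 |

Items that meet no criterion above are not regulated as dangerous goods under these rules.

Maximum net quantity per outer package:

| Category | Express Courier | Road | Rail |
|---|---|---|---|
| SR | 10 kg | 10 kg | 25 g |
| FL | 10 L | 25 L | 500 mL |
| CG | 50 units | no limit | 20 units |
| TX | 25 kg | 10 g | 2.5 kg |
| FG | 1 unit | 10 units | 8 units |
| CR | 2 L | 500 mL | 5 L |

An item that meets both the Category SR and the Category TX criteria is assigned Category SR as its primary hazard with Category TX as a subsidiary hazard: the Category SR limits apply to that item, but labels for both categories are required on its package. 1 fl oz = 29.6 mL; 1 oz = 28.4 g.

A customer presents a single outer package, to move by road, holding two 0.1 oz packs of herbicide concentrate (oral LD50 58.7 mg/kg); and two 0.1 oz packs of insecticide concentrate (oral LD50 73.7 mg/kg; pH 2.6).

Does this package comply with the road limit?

The herbicide concentrate has oral LD50 58.7 mg/kg, which is < 100 mg/kg, so it is Category TX (Toxic).
Insecticide concentrate: oral LD50 73.7 mg/kg < 100 mg/kg → Category TX (Toxic).
Category TX net quantity: (two 0.1 oz packs = 5.68 g) + (two 0.1 oz packs = 5.68 g) = 11.36 g.
11.36 g > 10 g (road limit, Category TX) — over the limit.

No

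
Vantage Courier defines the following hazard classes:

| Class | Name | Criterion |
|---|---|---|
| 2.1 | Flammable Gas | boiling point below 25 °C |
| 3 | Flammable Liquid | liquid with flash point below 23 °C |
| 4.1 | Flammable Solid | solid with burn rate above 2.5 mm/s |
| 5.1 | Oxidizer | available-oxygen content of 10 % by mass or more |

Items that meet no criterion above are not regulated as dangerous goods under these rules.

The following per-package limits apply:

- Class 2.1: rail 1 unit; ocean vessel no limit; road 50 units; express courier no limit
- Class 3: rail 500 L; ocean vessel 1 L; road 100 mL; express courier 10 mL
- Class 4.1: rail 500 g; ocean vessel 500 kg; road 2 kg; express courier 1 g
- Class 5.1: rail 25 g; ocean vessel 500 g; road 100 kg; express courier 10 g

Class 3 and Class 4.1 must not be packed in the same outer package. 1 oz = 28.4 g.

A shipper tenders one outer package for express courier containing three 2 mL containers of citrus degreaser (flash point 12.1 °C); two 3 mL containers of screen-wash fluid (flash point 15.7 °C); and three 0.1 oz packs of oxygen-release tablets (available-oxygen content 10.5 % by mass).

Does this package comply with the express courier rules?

Citrus degreaser: flash point 12.1 °C < 23 °C → Class 3 (Flammable Liquid).
The screen-wash fluid has flash point 15.7 °C, which is < 23 °C, so it is Class 3 (Flammable Liquid).
With available-oxygen content 10.5 % by mass (≥ 10 % by mass), the oxygen-release tablets fall in Class 5.1.
Total Class 3: (three 2 mL containers = 6 mL) + (two 3 mL containers = 6 mL) = 12 mL.
12 mL > 10 mL (express courier limit, Class 3) — over the limit.
Class 5.1 quantity: three 0.1 oz packs = 8.52 g.
That is within the Class 5.1 express courier limit of 10 g.
The segregation rule (Class 3 with Class 4.1) does not apply to Class 3 with Class 5.1.

No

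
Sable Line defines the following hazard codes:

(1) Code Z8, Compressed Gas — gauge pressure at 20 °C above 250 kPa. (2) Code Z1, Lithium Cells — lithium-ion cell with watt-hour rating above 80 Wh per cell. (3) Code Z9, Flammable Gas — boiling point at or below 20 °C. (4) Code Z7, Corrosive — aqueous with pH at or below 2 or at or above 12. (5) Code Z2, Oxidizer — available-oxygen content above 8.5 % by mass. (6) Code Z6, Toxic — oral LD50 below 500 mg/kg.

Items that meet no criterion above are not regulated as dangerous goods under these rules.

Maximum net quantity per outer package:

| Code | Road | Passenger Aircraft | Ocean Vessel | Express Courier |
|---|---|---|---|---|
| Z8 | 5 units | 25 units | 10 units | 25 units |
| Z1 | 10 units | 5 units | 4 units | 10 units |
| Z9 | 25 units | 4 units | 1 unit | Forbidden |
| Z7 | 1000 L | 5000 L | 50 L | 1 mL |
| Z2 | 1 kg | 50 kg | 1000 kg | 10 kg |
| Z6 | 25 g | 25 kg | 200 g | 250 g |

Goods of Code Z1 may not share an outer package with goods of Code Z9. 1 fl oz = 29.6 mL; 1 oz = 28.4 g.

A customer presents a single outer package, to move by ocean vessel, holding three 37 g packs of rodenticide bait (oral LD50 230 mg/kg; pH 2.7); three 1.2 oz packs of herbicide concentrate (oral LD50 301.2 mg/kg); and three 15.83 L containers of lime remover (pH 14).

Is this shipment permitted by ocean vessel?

Oral LD50 230 mg/kg meets the Code Z6 criterion (Toxic), so the rodenticide bait is Code Z6.
The herbicide concentrate has oral LD50 301.2 mg/kg, which is < 500 mg/kg, so it is Code Z6 (Toxic).
With pH 14 (≥ 12), the lime remover falls in Code Z7.
Code Z6 net quantity: (three 37 g packs = 111 g) + (three 1.2 oz packs = 102.24 g) = 213.24 g.
213.24 g exceeds the ocean vessel limit of 200 g for Code Z6.
Code Z7 quantity: three 15.83 L containers = 47.49 L.
47.49 L ≤ 50 L (ocean vessel limit, Code Z7) — within limit.
The segregation rule (Code Z1 with Code Z9) does not apply to Code Z6 with Code Z7.

No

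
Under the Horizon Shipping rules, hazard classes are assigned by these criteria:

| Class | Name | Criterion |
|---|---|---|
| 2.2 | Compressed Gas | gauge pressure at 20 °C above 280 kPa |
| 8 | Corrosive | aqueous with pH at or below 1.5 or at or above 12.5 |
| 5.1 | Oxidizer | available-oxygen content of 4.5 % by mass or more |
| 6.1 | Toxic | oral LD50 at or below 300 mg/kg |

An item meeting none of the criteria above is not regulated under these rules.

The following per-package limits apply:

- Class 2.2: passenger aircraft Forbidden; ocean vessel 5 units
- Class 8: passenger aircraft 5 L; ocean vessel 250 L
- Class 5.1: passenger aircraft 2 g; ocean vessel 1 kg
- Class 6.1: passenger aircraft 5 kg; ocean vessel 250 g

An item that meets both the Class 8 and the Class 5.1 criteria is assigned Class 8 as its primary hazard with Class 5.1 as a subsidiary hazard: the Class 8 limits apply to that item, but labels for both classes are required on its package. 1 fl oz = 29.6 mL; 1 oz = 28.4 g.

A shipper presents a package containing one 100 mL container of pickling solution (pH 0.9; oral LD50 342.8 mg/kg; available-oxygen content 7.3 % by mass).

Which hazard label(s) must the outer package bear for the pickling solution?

The pickling solution has pH 0.9, which is ≤ 1.5, so it is Class 8 (Corrosive).
The pickling solution has available-oxygen content 7.3 % by mass, which is ≥ 4.5 % by mass, so it is Class 5.1 (Oxidizer).
By the precedence rule Class 8 is primary and Class 5.1 is subsidiary, and that rule requires both labels on the package.

Class 5.1 and 8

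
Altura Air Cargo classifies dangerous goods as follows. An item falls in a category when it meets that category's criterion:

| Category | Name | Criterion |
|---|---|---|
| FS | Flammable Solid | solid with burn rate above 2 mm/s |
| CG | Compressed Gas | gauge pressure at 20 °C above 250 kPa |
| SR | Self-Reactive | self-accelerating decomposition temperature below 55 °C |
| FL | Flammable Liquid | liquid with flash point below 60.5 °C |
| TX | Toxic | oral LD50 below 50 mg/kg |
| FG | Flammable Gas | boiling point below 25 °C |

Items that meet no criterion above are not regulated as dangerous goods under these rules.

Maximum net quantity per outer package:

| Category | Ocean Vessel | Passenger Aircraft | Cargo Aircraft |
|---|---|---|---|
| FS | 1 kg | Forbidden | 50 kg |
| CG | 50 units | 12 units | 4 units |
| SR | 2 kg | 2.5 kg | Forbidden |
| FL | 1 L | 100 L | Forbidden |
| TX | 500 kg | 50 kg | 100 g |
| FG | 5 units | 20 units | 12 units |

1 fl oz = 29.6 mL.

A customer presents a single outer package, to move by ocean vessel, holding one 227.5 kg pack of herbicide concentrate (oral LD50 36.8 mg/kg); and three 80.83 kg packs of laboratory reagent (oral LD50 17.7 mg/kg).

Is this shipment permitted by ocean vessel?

Herbicide concentrate: oral LD50 36.8 mg/kg < 50 mg/kg → Category TX (Toxic).
The laboratory reagent has oral LD50 17.7 mg/kg, which is < 50 mg/kg, so it is Category TX (Toxic).
Total Category TX: 227.5 kg + (three 80.83 kg packs = 242.49 kg) = 469.99 kg.
469.99 kg ≤ 500 kg (ocean vessel limit, Category TX) — within limit.

Yes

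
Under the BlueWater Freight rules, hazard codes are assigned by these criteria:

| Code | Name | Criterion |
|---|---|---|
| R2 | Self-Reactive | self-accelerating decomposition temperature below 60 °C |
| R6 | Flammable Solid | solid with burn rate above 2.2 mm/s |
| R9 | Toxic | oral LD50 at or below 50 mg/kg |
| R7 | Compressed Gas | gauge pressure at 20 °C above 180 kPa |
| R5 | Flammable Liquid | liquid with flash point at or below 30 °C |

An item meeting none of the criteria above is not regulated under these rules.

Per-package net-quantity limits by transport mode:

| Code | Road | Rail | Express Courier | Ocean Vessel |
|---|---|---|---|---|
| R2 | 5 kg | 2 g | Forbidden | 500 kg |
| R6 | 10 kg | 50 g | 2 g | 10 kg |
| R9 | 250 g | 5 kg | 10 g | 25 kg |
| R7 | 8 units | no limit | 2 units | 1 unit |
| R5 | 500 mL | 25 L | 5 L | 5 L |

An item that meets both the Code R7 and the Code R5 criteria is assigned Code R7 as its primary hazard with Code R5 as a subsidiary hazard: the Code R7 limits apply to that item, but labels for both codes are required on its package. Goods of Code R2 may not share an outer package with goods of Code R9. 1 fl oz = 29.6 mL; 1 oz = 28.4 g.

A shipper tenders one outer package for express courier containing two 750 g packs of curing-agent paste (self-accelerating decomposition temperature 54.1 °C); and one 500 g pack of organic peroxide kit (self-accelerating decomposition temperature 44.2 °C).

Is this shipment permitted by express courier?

Curing-agent paste: self-accelerating decomposition temperature 54.1 °C < 60 °C → Code R2 (Self-Reactive).
Organic peroxide kit: self-accelerating decomposition temperature 44.2 °C < 60 °C → Code R2 (Self-Reactive).
Total Code R2: (two 750 g packs = 1.5 kg) + 500 g = 2 kg.
By express courier, Code R2 is Forbidden regardless of quantity.

No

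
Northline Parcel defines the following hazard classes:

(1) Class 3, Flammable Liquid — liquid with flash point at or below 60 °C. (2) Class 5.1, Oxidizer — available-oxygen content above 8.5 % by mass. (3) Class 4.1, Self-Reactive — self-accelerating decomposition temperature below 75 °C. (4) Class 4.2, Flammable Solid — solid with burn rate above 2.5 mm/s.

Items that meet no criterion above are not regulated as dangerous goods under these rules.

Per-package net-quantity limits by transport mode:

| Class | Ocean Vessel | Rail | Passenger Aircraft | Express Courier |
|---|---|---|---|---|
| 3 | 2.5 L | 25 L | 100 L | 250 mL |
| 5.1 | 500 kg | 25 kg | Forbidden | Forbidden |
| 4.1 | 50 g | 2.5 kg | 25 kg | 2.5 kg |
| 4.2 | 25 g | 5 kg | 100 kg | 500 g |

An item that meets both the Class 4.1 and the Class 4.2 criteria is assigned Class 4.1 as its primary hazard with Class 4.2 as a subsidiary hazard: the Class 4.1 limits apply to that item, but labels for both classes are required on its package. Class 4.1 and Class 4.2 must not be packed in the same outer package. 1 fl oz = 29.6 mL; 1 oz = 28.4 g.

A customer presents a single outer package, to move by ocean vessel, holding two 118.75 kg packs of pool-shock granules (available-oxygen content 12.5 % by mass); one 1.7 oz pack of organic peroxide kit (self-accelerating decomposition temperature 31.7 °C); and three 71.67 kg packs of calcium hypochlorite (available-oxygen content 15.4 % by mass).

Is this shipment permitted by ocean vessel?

Yes

Pool-shock granules: available-oxygen content 12.5 % by mass > 8.5 % by mass → Class 5.1 (Oxidizer).
Organic peroxide kit: self-accelerating decomposition temperature 31.7 °C < 75 °C → Class 4.1 (Self-Reactive).
With available-oxygen content 15.4 % by mass (> 8.5 % by mass), the calcium hypochlorite falls in Class 5.1.
Class 5.1 net quantity: (two 118.75 kg packs = 237.5 kg) + (three 71.67 kg packs = 215.01 kg) = 452.51 kg.
That is within the Class 5.1 ocean vessel limit of 500 kg.
Class 4.1 quantity: one 1.7 oz pack = 48.28 g.
48.28 g is within the ocean vessel limit of 50 g for Class 4.1.
The segregation rule (Class 4.1 with Class 4.2) does not apply to Class 5.1 with Class 4.1.
Every hazard class is within its ocean vessel limit and no segregation rule is violated.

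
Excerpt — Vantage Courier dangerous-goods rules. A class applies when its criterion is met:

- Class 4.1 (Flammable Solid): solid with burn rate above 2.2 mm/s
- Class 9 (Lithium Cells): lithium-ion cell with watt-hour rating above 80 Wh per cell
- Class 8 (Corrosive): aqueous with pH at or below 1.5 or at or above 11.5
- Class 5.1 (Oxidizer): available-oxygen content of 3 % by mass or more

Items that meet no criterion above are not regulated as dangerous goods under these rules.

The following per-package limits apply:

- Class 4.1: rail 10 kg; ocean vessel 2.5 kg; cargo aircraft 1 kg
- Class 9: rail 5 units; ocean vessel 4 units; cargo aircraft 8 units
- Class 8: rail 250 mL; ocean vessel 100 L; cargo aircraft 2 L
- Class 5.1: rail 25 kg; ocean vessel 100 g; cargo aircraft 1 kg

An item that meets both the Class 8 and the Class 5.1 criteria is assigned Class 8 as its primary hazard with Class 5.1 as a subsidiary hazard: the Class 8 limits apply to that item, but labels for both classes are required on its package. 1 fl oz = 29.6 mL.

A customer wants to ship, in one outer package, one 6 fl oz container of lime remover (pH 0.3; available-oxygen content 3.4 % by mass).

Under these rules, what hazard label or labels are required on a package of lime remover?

Class 5.1 and 8

pH 0.3 meets the Class 8 criterion (Corrosive), so the lime remover is Class 8.
Lime remover: available-oxygen content 3.4 % by mass ≥ 3 % by mass → Class 5.1 (Oxidizer).
By the precedence rule Class 8 is primary and Class 5.1 is subsidiary, and that rule requires both labels on the package.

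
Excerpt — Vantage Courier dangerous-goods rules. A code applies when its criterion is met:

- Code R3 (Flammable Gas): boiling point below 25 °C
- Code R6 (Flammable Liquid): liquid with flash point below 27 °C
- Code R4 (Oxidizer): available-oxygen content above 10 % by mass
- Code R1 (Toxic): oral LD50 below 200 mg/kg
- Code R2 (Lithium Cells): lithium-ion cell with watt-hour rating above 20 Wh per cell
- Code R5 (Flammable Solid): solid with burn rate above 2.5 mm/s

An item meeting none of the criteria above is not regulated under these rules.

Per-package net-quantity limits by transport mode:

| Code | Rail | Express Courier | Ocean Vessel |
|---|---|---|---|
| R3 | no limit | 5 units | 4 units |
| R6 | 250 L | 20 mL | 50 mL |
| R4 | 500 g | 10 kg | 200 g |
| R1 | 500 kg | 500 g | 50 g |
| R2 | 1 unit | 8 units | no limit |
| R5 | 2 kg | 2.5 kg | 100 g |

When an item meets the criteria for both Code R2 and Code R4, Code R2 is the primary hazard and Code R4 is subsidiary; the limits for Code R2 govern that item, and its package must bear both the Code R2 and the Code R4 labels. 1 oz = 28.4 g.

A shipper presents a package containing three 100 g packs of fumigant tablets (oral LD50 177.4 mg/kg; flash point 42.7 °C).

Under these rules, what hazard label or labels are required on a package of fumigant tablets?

The fumigant tablets have oral LD50 177.4 mg/kg, which is < 200 mg/kg, so they are Code R1 (Toxic).
Only the Code R1 label is required.

Code R1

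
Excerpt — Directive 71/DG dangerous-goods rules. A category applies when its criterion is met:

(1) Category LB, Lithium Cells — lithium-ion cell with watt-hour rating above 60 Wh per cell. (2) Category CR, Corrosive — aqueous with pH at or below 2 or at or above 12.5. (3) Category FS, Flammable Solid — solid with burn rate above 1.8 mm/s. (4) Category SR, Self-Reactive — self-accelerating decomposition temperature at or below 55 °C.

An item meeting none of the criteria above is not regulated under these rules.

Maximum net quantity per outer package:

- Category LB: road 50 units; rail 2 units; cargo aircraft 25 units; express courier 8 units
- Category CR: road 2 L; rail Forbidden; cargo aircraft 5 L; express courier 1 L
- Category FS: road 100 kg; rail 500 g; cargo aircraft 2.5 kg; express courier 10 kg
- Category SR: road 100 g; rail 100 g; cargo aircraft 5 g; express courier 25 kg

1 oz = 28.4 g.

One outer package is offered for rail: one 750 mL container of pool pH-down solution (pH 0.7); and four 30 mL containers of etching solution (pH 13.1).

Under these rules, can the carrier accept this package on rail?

No

pH 0.7 meets the Category CR criterion (Corrosive), so the pool pH-down solution is Category CR.
With pH 13.1 (≥ 12.5), the etching solution falls in Category CR.
Category CR net quantity: 750 mL + (four 30 mL containers = 120 mL) = 870 mL.
Category CR is Forbidden by rail.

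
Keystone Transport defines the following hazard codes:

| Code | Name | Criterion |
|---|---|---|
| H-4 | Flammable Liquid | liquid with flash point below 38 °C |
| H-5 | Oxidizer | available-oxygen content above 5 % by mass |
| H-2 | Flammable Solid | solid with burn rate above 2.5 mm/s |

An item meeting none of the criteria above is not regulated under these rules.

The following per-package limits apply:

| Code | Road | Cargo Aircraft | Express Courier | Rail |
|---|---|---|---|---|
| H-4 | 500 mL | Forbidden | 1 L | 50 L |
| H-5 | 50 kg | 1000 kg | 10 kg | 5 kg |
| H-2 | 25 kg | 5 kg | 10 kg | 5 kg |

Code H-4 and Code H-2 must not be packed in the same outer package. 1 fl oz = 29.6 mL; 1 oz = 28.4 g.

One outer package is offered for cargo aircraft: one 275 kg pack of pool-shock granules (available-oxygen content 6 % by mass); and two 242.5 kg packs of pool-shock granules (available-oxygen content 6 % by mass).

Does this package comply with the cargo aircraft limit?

With available-oxygen content 6 % by mass (> 5 % by mass), the pool-shock granules fall in Code H-5.
With available-oxygen content 6 % by mass (> 5 % by mass), the pool-shock granules fall in Code H-5.
Total Code H-5: 275 kg + (two 242.5 kg packs = 485 kg) = 760 kg.
That is within the Code H-5 cargo aircraft limit of 1000 kg.

Yes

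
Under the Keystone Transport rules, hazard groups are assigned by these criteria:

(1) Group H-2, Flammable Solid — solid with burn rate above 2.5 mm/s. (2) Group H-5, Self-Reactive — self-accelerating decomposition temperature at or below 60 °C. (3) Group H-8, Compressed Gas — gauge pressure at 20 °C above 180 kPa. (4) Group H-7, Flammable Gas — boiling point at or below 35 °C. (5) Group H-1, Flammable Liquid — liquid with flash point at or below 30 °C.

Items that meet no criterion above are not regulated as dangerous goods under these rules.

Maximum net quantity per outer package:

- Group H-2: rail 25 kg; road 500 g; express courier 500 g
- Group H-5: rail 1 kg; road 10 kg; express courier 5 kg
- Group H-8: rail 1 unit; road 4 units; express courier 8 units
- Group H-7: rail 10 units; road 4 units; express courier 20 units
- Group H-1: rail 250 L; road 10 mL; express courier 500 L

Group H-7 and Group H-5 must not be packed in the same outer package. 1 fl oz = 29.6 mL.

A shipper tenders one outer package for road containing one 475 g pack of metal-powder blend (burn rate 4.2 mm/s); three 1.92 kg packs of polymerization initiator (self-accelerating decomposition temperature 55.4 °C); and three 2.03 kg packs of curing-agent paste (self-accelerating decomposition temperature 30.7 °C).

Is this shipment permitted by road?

Burn rate 4.2 mm/s meets the Group H-2 criterion (Flammable Solid), so the metal-powder blend is Group H-2.
With self-accelerating decomposition temperature 55.4 °C (≤ 60 °C), the polymerization initiator falls in Group H-5.
The curing-agent paste has self-accelerating decomposition temperature 30.7 °C, which is ≤ 60 °C, so it is Group H-5 (Self-Reactive).
Group H-2 quantity: 475 g.
475 g is within the road limit of 500 g for Group H-2.
Group H-5 net quantity: (three 1.92 kg packs = 5.76 kg) + (three 2.03 kg packs = 6.09 kg) = 11.85 kg.
11.85 kg exceeds the road limit of 10 kg for Group H-5.
The segregation rule (Group H-7 with Group H-5) does not apply to Group H-2 with Group H-5.

No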